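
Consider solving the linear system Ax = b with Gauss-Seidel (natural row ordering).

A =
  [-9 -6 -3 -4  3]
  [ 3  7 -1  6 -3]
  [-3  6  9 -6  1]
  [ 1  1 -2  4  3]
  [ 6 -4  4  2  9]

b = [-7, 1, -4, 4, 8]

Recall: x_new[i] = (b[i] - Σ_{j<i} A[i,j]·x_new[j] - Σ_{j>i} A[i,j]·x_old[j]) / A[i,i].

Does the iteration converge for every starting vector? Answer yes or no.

A = D + L + U where D = diag(-9, 7, 9, 4, 9).
T_GS = -(D+L)⁻¹U: row 0 first, T[0,3] = -(-4)/(-9) = -0.4444; later rows by forward substitution.
  T[0,:] = [+0.0000, -0.6667, -0.3333, -0.4444, +0.3333]
  T[1,:] = [+0.0000, +0.2857, +0.2857, -0.6667, +0.2857]
  T[2,:] = [+0.0000, -0.4127, -0.3016, +0.9630, -0.1905]
  T[3,:] = [+0.0000, -0.1111, -0.1389, +0.7593, -1.0000]
  T[4,:] = [+0.0000, +0.7795, +0.5141, -0.5967, +0.2116]
moduli |λ_i(T)| = 1.2952, 0.3158, 0.3158, 0.2457, 0.0000.
ρ(T) = max|λ| = 1.2952; 1.2952 > 1, so it fails to converge.

no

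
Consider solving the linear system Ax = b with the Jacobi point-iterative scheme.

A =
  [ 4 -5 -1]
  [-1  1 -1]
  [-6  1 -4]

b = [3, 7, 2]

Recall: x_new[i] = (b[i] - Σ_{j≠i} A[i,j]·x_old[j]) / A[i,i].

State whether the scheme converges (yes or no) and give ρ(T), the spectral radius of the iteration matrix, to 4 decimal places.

no, ρ = 1.5218

Diagonal D = diag(4, 1, -4); L, U strict lower/upper.
T_J = -D⁻¹(L+U): T[1,2] = -(-1)/(1) = +1.0000; T[1,1] = 0.
  T[0,:] = [+0.0000, +1.2500, +0.2500]
  T[1,:] = [+1.0000, +0.0000, +1.0000]
  T[2,:] = [-1.5000, +0.2500, +0.0000]
|roots of det(T-λI)|: 1.5218, 1.0913, 1.0913.
ρ = 1.5218; 1.5218 > 1: divergent.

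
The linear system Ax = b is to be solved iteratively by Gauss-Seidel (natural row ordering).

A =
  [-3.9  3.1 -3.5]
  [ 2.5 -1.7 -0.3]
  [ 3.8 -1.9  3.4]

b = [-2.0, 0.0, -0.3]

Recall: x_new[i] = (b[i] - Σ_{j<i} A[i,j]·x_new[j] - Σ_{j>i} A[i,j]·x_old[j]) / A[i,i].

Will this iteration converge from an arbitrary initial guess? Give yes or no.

Split A = D + L + U, D = diag(-3.9, -1.7, 3.4).
Gauss-Seidel: T = -(D+L)⁻¹U, row 0 first, T[0,1] = -(3.1)/(-3.9) = +0.7949; later rows by forward substitution.
  T[0,:] = [+0.0000, +0.7949, -0.8974]
  T[1,:] = [+0.0000, +1.1689, -1.4962]
  T[2,:] = [+0.0000, -0.2352, +0.1669]
eigenvalue magnitudes: 1.4444, 0.1085, 0.0000.
ρ(T) = max|λ| = 1.4444; 1.4444 > 1: divergent.

no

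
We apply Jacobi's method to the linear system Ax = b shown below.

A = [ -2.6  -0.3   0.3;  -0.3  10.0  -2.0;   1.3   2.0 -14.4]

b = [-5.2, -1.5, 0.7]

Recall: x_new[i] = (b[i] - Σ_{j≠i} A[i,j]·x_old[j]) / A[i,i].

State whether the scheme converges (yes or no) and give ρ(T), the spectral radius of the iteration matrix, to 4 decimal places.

yes, ρ = 0.2062

Split A = D + L + U, D = diag(-2.6, 10, -14.4).
T_J = -D⁻¹(L+U): T[2,1] = -(2)/(-14.4) = +0.1389; T[2,2] = 0.
  T[0,:] = [+0.0000  -0.1154  +0.1154]
  T[1,:] = [+0.0300  +0.0000  +0.2000]
  T[2,:] = [+0.0903  +0.1389  +0.0000]
eigenvalue magnitudes: 0.2062, 0.1565, 0.0497.
spectral radius ρ = 0.2062; 0.2062 < 1: convergent.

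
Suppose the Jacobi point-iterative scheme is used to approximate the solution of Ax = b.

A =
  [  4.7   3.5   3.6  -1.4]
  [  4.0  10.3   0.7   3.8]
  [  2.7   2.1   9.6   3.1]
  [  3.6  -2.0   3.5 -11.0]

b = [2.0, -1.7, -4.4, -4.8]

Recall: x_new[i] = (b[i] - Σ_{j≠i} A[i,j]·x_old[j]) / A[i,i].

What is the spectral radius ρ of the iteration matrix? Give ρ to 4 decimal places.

0.8327

Write A = D+L+U with D = diag(4.7, 10.3, 9.6, -11).
Jacobi: T = -D⁻¹(L+U), T[2,1] = -(2.1)/(9.6) = -0.2188; T[2,2] = 0.
  T[0,:] = [+0.0000 -0.7447 -0.7660 +0.2979]
  T[1,:] = [-0.3883 +0.0000 -0.0680 -0.3689]
  T[2,:] = [-0.2813 -0.2188 +0.0000 -0.3229]
  T[3,:] = [+0.3273 -0.1818 +0.3182 +0.0000]
moduli |λ_i(T)| = 0.8327, 0.6111, 0.2995, 0.0779.
spectral radius ρ = 0.8327; 0.8327 < 1: convergent.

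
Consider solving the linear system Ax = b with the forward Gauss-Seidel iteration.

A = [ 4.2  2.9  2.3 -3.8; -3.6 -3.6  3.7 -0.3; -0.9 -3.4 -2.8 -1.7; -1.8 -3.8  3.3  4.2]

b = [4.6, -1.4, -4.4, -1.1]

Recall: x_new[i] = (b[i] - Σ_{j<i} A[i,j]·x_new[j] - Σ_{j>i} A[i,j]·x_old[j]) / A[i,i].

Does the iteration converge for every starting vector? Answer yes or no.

no

Write A = D+L+U with D = diag(4.2, -3.6, -2.8, 4.2).
Gauss-Seidel: T = -(D+L)⁻¹U, row 0 first, T[0,3] = -(-3.8)/(4.2) = +0.9048; later rows by forward substitution.
  T[0,:] = [+0.0000 -0.6905 -0.5476 +0.9048]
  T[1,:] = [+0.0000 +0.6905 +1.5754 -0.9881]
  T[2,:] = [+0.0000 -0.6165 -1.7370 +0.3019]
  T[3,:] = [+0.0000 +0.8132 +2.5554 -0.7434]
|eigenvalues of T|: 1.1309, 0.8509, 0.1919, 0.0000.
spectral radius ρ = 1.1309; 1.1309 > 1 ⇒ diverges.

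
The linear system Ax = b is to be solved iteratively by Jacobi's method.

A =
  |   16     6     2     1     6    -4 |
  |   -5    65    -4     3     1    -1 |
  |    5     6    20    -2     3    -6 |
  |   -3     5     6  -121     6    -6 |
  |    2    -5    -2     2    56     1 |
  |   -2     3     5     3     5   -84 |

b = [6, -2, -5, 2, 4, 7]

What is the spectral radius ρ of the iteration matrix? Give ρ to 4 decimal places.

Diagonal D = diag(16, 65, 20, -121, 56, -84); L, U strict lower/upper.
Jacobi: T = -D⁻¹(L+U), T[4,1] = -(-5)/(56) = +0.0893; T[4,4] = 0.
  T[0,:] = [+0.0000, -0.3750, -0.1250, -0.0625, -0.3750, +0.2500]
  T[1,:] = [+0.0769, +0.0000, +0.0615, -0.0462, -0.0154, +0.0154]
  T[2,:] = [-0.2500, -0.3000, +0.0000, +0.1000, -0.1500, +0.3000]
  T[3,:] = [-0.0248, +0.0413, +0.0496, +0.0000, +0.0496, -0.0496]
  T[4,:] = [-0.0357, +0.0893, +0.0357, -0.0357, +0.0000, -0.0179]
  T[5,:] = [-0.0238, +0.0357, +0.0595, +0.0357, +0.0595, +0.0000]
|λ(T)| sorted: 0.2362, 0.1881, 0.1881, 0.0830, 0.0355, 0.0355.
spectral radius ρ = 0.2362; 0.2362 < 1: convergent.

0.2362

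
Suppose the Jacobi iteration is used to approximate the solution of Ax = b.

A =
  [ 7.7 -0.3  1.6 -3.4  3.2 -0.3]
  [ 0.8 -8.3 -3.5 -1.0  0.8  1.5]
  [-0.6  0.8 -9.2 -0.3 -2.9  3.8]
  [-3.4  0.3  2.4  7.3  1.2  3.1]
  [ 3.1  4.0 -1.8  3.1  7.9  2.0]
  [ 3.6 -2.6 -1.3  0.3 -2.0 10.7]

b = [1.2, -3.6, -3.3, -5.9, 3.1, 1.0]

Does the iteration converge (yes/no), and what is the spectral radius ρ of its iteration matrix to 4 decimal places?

yes, ρ = 0.8305

Split A = D + L + U, D = diag(7.7, -8.3, -9.2, 7.3, 7.9, 10.7).
T_J = -D⁻¹(L+U): T[0,5] = -(-0.3)/(7.7) = +0.0390; T[0,0] = 0.
  T[0,:] = [+0.0000 +0.0390 -0.2078 +0.4416 -0.4156 +0.0390]
  T[1,:] = [+0.0964 +0.0000 -0.4217 -0.1205 +0.0964 +0.1807]
  T[2,:] = [-0.0652 +0.0870 +0.0000 -0.0326 -0.3152 +0.4130]
  T[3,:] = [+0.4658 -0.0411 -0.3288 +0.0000 -0.1644 -0.4247]
  T[4,:] = [-0.3924 -0.5063 +0.2278 -0.3924 +0.0000 -0.2532]
  T[5,:] = [-0.3364 +0.2430 +0.1215 -0.0280 +0.1869 +0.0000]
moduli |λ_i(T)| = 0.8305, 0.5176, 0.5176, 0.4335, 0.4335, 0.3624.
ρ(T) = max|λ| = 0.8305; 0.8305 < 1: convergent.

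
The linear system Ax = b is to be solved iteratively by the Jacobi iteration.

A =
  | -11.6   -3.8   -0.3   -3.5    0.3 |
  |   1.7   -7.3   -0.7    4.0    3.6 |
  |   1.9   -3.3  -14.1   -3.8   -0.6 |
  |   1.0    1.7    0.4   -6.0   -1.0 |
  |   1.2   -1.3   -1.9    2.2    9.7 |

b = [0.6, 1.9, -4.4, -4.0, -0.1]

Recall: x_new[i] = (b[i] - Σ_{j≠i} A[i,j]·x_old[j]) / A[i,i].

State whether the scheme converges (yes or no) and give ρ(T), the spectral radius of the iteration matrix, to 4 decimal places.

Split A = D + L + U, D = diag(-11.6, -7.3, -14.1, -6, 9.7).
Jacobi T = -D⁻¹(L+U): T[1,4] = -(3.6)/(-7.3) = +0.4932; T[1,1] = 0.
  T[0,:] = [+0.0000, -0.3276, -0.0259, -0.3017, +0.0259]
  T[1,:] = [+0.2329, +0.0000, -0.0959, +0.5479, +0.4932]
  T[2,:] = [+0.1348, -0.2340, +0.0000, -0.2695, -0.0426]
  T[3,:] = [+0.1667, +0.2833, +0.0667, +0.0000, -0.1667]
  T[4,:] = [-0.1237, +0.1340, +0.1959, -0.2268, +0.0000]
moduli |λ_i(T)| = 0.5642, 0.3594, 0.3594, 0.0869, 0.0869.
ρ = 0.5642; 0.5642 < 1 ⇒ converges.

yes, ρ = 0.5642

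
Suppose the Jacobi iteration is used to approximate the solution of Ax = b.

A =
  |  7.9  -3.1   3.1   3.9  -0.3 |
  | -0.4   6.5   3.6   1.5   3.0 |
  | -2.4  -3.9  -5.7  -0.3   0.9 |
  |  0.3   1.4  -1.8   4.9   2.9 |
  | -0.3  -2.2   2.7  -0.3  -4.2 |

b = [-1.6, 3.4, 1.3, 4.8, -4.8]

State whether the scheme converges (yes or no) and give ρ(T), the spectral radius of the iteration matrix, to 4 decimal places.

no, ρ = 1.1227

Write A = D+L+U with D = diag(7.9, 6.5, -5.7, 4.9, -4.2).
T_J = -D⁻¹(L+U): T[4,0] = -(-0.3)/(-4.2) = -0.0714; T[4,4] = 0.
  T[0,:] = [+0.0000 +0.3924 -0.3924 -0.4937 +0.0380]
  T[1,:] = [+0.0615 +0.0000 -0.5538 -0.2308 -0.4615]
  T[2,:] = [-0.4211 -0.6842 +0.0000 -0.0526 +0.1579]
  T[3,:] = [-0.0612 -0.2857 +0.3673 +0.0000 -0.5918]
  T[4,:] = [-0.0714 -0.5238 +0.6429 -0.0714 +0.0000]
eigenvalue magnitudes: 1.1227, 0.6495, 0.6495, 0.3610, 0.2901.
ρ(T) = max|λ| = 1.1227; 1.1227 > 1 ⇒ diverges.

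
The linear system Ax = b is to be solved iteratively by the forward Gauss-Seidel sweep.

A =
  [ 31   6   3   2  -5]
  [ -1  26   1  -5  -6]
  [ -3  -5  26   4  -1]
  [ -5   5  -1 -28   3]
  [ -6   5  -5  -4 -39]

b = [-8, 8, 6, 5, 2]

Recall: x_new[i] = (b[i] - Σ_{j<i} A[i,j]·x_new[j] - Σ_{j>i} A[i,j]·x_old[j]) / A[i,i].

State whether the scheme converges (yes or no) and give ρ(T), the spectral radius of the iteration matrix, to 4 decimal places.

Diagonal D = diag(31, 26, 26, -28, -39); L, U strict lower/upper.
T_GS = -(D+L)⁻¹U: row 0 first, T[0,3] = -(2)/(31) = -0.0645; later rows by forward substitution.
  T[0,:] = [+0.0000 -0.1935 -0.0968 -0.0645 +0.1613]
  T[1,:] = [+0.0000 -0.0074 -0.0422 +0.1898 +0.2370]
  T[2,:] = [+0.0000 -0.0238 -0.0193 -0.1248 +0.1026]
  T[3,:] = [+0.0000 +0.0341 +0.0104 +0.0499 +0.1170]
  T[4,:] = [+0.0000 +0.0284 +0.0109 +0.0451 -0.0196]
|roots of det(T-λI)|: 0.1668, 0.1180, 0.0310, 0.0310, 0.0000.
ρ(T) = max|λ| = 0.1668; 0.1668 < 1 ⇒ converges.

yes, ρ = 0.1668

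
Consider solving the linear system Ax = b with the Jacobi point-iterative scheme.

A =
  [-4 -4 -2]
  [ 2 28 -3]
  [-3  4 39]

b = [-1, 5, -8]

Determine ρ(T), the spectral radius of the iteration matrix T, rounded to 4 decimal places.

0.2602

A = D + L + U where D = diag(-4, 28, 39).
Jacobi T = -D⁻¹(L+U): T[2,0] = -(-3)/(39) = +0.0769; T[2,2] = 0.
  T[0,:] = [+0.0000, -1.0000, -0.5000]
  T[1,:] = [-0.0714, +0.0000, +0.1071]
  T[2,:] = [+0.0769, -0.1026, +0.0000]
eigenvalue magnitudes: 0.2602, 0.2139, 0.2139.
spectral radius ρ = 0.2602; 0.2602 < 1: convergent.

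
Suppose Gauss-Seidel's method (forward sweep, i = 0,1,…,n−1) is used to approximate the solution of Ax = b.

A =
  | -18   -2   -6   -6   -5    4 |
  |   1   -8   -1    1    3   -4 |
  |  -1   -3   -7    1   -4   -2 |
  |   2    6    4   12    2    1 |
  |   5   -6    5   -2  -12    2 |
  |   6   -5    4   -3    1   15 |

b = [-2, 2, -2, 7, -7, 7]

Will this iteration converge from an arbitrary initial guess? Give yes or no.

A = D + L + U where D = diag(-18, -8, -7, 12, -12, 15).
Gauss-Seidel: T = -(D+L)⁻¹U, row 0 first, T[0,2] = -(-6)/(-18) = -0.3333; later rows by forward substitution.
  T[0,:] = [+0.0000, -0.1111, -0.3333, -0.3333, -0.2778, +0.2222]
  T[1,:] = [+0.0000, -0.0139, -0.1667, +0.0833, +0.3403, -0.4722]
  T[2,:] = [+0.0000, +0.0218, +0.1190, +0.1548, -0.6776, -0.1151]
  T[3,:] = [+0.0000, +0.0182, +0.0992, -0.0377, -0.0646, +0.1541]
  T[4,:] = [+0.0000, -0.0333, -0.0225, -0.1098, -0.5574, +0.4217]
  T[5,:] = [+0.0000, +0.0399, +0.0674, +0.1196, +0.4295, -0.2129]
|λ(T)| sorted: 0.8634, 0.1718, 0.1718, 0.1085, 0.0080, 0.0000.
ρ(T) = max|λ| = 0.8634; 0.8634 < 1 ⇒ converges.

yes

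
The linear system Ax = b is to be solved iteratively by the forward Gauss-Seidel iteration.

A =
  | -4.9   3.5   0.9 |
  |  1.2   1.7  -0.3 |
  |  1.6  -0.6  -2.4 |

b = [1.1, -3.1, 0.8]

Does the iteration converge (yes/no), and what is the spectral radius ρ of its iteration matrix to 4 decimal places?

Let D = diag(-4.9, 1.7, -2.4); L, U the strict triangles.
GS T = -(D+L)⁻¹U: row 0 first, T[0,1] = -(3.5)/(-4.9) = +0.7143; later rows by forward substitution.
  T[0,:] = [+0.0000  +0.7143  +0.1837]
  T[1,:] = [+0.0000  -0.5042  +0.0468]
  T[2,:] = [+0.0000  +0.6022  +0.1107]
eigenvalue magnitudes: 0.5471, 0.1536, 0.0000.
spectral radius ρ = 0.5471; 0.5471 < 1, so it converges for any x₀.

yes, ρ = 0.5471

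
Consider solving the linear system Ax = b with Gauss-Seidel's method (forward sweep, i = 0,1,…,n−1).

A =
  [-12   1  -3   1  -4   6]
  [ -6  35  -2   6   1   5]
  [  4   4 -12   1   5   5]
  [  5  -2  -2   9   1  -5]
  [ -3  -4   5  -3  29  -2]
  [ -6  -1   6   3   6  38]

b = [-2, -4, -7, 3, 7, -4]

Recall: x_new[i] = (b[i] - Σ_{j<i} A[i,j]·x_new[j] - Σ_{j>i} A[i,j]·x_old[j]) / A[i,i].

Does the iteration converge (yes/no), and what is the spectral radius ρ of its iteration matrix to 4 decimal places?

Split A = D + L + U, D = diag(-12, 35, -12, 9, 29, 38).
GS T = -(D+L)⁻¹U: row 0 first, T[0,3] = -(1)/(-12) = +0.0833; later rows by forward substitution.
  T[0,:] = [+0.0000  +0.0833  -0.2500  +0.0833  -0.3333  +0.5000]
  T[1,:] = [+0.0000  +0.0143  +0.0143  -0.1571  -0.0857  -0.0571]
  T[2,:] = [+0.0000  +0.0325  -0.0786  +0.0587  +0.2770  +0.5643]
  T[3,:] = [+0.0000  -0.0359  +0.1246  -0.0682  +0.1166  +0.3905]
  T[4,:] = [+0.0000  +0.0013  +0.0025  -0.0302  -0.0820  +0.0559]
  T[5,:] = [+0.0000  +0.0110  -0.0369  +0.0099  -0.0949  -0.0513]
moduli |λ_i(T)| = 0.2079, 0.1700, 0.1700, 0.0343, 0.0023, 0.0000.
ρ = 0.2079; 0.2079 < 1: convergent.

yes, ρ = 0.2079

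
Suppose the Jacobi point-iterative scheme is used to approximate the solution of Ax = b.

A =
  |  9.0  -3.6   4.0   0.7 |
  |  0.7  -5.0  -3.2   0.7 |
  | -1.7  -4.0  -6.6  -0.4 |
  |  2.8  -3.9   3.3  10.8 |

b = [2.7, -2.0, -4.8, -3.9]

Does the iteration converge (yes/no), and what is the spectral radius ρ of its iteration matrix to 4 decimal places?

Split A = D + L + U, D = diag(9, -5, -6.6, 10.8).
T_J = -D⁻¹(L+U): T[3,0] = -(2.8)/(10.8) = -0.2593; T[3,3] = 0.
  T[0,:] = [+0.0000 +0.4000 -0.4444 -0.0778]
  T[1,:] = [+0.1400 +0.0000 -0.6400 +0.1400]
  T[2,:] = [-0.2576 -0.6061 +0.0000 -0.0606]
  T[3,:] = [-0.2593 +0.3611 -0.3056 +0.0000]
eigenvalue magnitudes: 0.8592, 0.6286, 0.3752, 0.1447.
ρ(T) = max|λ| = 0.8592; 0.8592 < 1 ⇒ converges.

yes, ρ = 0.8592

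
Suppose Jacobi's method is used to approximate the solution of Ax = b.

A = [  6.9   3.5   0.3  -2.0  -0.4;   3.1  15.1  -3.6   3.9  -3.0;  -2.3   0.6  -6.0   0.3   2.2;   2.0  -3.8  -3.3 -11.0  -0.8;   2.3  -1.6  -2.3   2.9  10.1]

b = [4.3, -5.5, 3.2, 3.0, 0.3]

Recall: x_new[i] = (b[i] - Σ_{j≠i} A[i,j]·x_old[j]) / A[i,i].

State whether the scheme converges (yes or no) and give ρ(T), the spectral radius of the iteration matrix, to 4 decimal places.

yes, ρ = 0.8553

Diagonal D = diag(6.9, 15.1, -6, -11, 10.1); L, U strict lower/upper.
T_J = -D⁻¹(L+U): T[0,4] = -(-0.4)/(6.9) = +0.0580; T[0,0] = 0.
  T[0,:] = [+0.0000  -0.5072  -0.0435  +0.2899  +0.0580]
  T[1,:] = [-0.2053  +0.0000  +0.2384  -0.2583  +0.1987]
  T[2,:] = [-0.3833  +0.1000  +0.0000  +0.0500  +0.3667]
  T[3,:] = [+0.1818  -0.3455  -0.3000  +0.0000  -0.0727]
  T[4,:] = [-0.2277  +0.1584  +0.2277  -0.2871  +0.0000]
moduli |λ_i(T)| = 0.8553, 0.3135, 0.3135, 0.2378, 0.2378.
ρ = 0.8553; 0.8553 < 1 ⇒ converges.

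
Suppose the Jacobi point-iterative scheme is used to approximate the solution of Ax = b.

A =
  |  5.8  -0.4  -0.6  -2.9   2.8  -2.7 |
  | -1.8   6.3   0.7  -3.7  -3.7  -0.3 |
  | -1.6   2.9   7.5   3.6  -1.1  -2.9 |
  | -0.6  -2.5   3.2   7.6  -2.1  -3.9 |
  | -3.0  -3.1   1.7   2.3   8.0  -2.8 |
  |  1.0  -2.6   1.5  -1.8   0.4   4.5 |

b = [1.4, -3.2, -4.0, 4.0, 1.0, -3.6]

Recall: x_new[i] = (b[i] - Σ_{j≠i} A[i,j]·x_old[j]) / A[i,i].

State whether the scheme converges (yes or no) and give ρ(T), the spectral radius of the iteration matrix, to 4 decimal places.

no, ρ = 1.1225

Let D = diag(5.8, 6.3, 7.5, 7.6, 8, 4.5); L, U the strict triangles.
T_J = -D⁻¹(L+U): T[3,5] = -(-3.9)/(7.6) = +0.5132; T[3,3] = 0.
  T[0,:] = [+0.0000 +0.0690 +0.1034 +0.5000 -0.4828 +0.4655]
  T[1,:] = [+0.2857 +0.0000 -0.1111 +0.5873 +0.5873 +0.0476]
  T[2,:] = [+0.2133 -0.3867 +0.0000 -0.4800 +0.1467 +0.3867]
  T[3,:] = [+0.0789 +0.3289 -0.4211 +0.0000 +0.2763 +0.5132]
  T[4,:] = [+0.3750 +0.3875 -0.2125 -0.2875 +0.0000 +0.3500]
  T[5,:] = [-0.2222 +0.5778 -0.3333 +0.4000 -0.0889 +0.0000]
eigenvalue magnitudes: 1.1225, 0.7606, 0.7606, 0.5471, 0.5471, 0.0522.
ρ = 1.1225; 1.1225 > 1 ⇒ diverges.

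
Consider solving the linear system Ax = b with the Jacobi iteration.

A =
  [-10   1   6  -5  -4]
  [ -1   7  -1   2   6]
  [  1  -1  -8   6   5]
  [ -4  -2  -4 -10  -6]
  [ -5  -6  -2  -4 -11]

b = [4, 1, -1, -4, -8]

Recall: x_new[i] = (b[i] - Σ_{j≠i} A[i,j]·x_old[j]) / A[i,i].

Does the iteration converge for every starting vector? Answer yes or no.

Let D = diag(-10, 7, -8, -10, -11); L, U the strict triangles.
Jacobi T = -D⁻¹(L+U): T[0,3] = -(-5)/(-10) = -0.5000; T[0,0] = 0.
  T[0,:] = [+0.0000, +0.1000, +0.6000, -0.5000, -0.4000]
  T[1,:] = [+0.1429, +0.0000, +0.1429, -0.2857, -0.8571]
  T[2,:] = [+0.1250, -0.1250, +0.0000, +0.7500, +0.6250]
  T[3,:] = [-0.4000, -0.2000, -0.4000, +0.0000, -0.6000]
  T[4,:] = [-0.4545, -0.5455, -0.1818, -0.3636, +0.0000]
|eigenvalues of T|: 1.1213, 0.6890, 0.6074, 0.6074, 0.2725.
spectral radius ρ = 1.1213; 1.1213 > 1, so it fails to converge.

no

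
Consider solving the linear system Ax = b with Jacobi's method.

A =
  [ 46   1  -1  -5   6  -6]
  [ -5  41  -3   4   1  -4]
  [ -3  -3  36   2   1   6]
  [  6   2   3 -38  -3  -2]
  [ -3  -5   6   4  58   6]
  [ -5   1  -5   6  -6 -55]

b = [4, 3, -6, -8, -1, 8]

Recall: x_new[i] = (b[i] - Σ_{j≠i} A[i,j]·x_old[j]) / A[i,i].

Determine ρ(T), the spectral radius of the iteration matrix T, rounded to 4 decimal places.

0.2165

A = D + L + U where D = diag(46, 41, 36, -38, 58, -55).
Jacobi T = -D⁻¹(L+U): T[5,3] = -(6)/(-55) = +0.1091; T[5,5] = 0.
  T[0,:] = [+0.0000, -0.0217, +0.0217, +0.1087, -0.1304, +0.1304]
  T[1,:] = [+0.1220, +0.0000, +0.0732, -0.0976, -0.0244, +0.0976]
  T[2,:] = [+0.0833, +0.0833, +0.0000, -0.0556, -0.0278, -0.1667]
  T[3,:] = [+0.1579, +0.0526, +0.0789, +0.0000, -0.0789, -0.0526]
  T[4,:] = [+0.0517, +0.0862, -0.1034, -0.0690, +0.0000, -0.1034]
  T[5,:] = [-0.0909, +0.0182, -0.0909, +0.1091, -0.1091, +0.0000]
|roots of det(T-λI)|: 0.2165, 0.1677, 0.1249, 0.1249, 0.0455, 0.0044.
ρ = 0.2165; 0.2165 < 1 ⇒ converges.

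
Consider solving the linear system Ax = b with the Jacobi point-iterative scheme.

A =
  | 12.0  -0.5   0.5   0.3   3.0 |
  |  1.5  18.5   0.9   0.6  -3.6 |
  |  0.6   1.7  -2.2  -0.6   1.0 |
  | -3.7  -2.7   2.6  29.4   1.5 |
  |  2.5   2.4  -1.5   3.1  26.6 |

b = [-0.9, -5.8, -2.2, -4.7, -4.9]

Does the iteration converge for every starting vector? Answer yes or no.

A = D + L + U where D = diag(12, 18.5, -2.2, 29.4, 26.6).
Jacobi: T = -D⁻¹(L+U), T[2,4] = -(1)/(-2.2) = +0.4545; T[2,2] = 0.
  T[0,:] = [+0.0000  +0.0417  -0.0417  -0.0250  -0.2500]
  T[1,:] = [-0.0811  +0.0000  -0.0486  -0.0324  +0.1946]
  T[2,:] = [+0.2727  +0.7727  +0.0000  -0.2727  +0.4545]
  T[3,:] = [+0.1259  +0.0918  -0.0884  +0.0000  -0.0510]
  T[4,:] = [-0.0940  -0.0902  +0.0564  -0.1165  +0.0000]
eigenvalue magnitudes: 0.3285, 0.2428, 0.2428, 0.1412, 0.1412.
ρ = 0.3285; 0.3285 < 1: convergent.

yes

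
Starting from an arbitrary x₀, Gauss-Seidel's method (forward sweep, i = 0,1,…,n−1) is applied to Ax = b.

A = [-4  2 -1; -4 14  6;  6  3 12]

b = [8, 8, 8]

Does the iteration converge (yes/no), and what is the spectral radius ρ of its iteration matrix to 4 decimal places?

yes, ρ = 0.5782

Diagonal D = diag(-4, 14, 12); L, U strict lower/upper.
Gauss-Seidel: T = -(D+L)⁻¹U, row 0 first, T[0,1] = -(2)/(-4) = +0.5000; later rows by forward substitution.
  T[0,:] = [+0.0000 +0.5000 -0.2500]
  T[1,:] = [+0.0000 +0.1429 -0.5000]
  T[2,:] = [+0.0000 -0.2857 +0.2500]
|eigenvalues of T|: 0.5782, 0.1853, 0.0000.
spectral radius ρ = 0.5782; 0.5782 < 1, so it converges for any x₀.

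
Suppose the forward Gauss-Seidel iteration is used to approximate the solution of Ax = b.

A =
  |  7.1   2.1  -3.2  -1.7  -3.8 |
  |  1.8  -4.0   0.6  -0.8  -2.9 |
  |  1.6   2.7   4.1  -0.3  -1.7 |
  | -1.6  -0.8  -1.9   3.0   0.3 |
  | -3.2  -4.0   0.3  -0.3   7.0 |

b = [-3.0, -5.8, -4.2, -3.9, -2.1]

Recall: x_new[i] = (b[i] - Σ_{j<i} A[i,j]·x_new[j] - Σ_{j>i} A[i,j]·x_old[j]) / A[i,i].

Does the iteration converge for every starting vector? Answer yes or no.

Diagonal D = diag(7.1, -4, 4.1, 3, 7); L, U strict lower/upper.
GS T = -(D+L)⁻¹U: row 0 first, T[0,1] = -(2.1)/(7.1) = -0.2958; later rows by forward substitution.
  T[0,:] = [+0.0000, -0.2958, +0.4507, +0.2394, +0.5352]
  T[1,:] = [+0.0000, -0.1331, +0.3528, -0.0923, -0.4842]
  T[2,:] = [+0.0000, +0.2031, -0.4082, +0.0405, +0.5246]
  T[3,:] = [+0.0000, -0.0646, +0.0759, +0.1287, +0.3886]
  T[4,:] = [+0.0000, -0.2227, +0.4284, +0.0605, -0.0378]
|roots of det(T-λI)|: 0.9374, 0.4427, 0.0337, 0.0106, 0.0000.
spectral radius ρ = 0.9374; 0.9374 < 1: convergent.

yes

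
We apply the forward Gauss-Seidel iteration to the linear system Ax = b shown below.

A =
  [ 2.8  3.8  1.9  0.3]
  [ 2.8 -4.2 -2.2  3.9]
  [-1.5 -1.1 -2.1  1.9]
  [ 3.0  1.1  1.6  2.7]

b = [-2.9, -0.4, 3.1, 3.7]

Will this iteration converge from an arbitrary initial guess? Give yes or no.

Diagonal D = diag(2.8, -4.2, -2.1, 2.7); L, U strict lower/upper.
Gauss-Seidel: T = -(D+L)⁻¹U, row 0 first, T[0,2] = -(1.9)/(2.8) = -0.6786; later rows by forward substitution.
  T[0,:] = [+0.0000  -1.3571  -0.6786  -0.1071]
  T[1,:] = [+0.0000  -0.9048  -0.9762  +0.8571]
  T[2,:] = [+0.0000  +1.4433  +0.9960  +0.5323]
  T[3,:] = [+0.0000  +1.0212  +0.5614  -0.5456]
|eigenvalues of T|: 1.3638, 0.7239, 0.7239, 0.0000.
ρ(T) = max|λ| = 1.3638; 1.3638 > 1, so it fails to converge.

no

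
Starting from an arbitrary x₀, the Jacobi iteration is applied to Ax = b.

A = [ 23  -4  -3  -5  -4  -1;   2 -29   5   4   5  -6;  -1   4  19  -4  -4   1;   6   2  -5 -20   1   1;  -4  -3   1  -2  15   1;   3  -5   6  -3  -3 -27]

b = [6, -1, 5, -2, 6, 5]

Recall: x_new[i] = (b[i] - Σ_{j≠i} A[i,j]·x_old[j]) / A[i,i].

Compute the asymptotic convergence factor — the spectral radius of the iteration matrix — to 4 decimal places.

Write A = D+L+U with D = diag(23, -29, 19, -20, 15, -27).
Jacobi: T = -D⁻¹(L+U), T[4,1] = -(-3)/(15) = +0.2000; T[4,4] = 0.
  T[0,:] = [+0.0000, +0.1739, +0.1304, +0.2174, +0.1739, +0.0435]
  T[1,:] = [+0.0690, +0.0000, +0.1724, +0.1379, +0.1724, -0.2069]
  T[2,:] = [+0.0526, -0.2105, +0.0000, +0.2105, +0.2105, -0.0526]
  T[3,:] = [+0.3000, +0.1000, -0.2500, +0.0000, +0.0500, +0.0500]
  T[4,:] = [+0.2667, +0.2000, -0.0667, +0.1333, +0.0000, -0.0667]
  T[5,:] = [+0.1111, -0.1852, +0.2222, -0.1111, -0.1111, +0.0000]
|λ(T)| sorted: 0.5123, 0.3603, 0.3603, 0.3142, 0.1936, 0.1076.
ρ = 0.5123; 0.5123 < 1: convergent.

0.5123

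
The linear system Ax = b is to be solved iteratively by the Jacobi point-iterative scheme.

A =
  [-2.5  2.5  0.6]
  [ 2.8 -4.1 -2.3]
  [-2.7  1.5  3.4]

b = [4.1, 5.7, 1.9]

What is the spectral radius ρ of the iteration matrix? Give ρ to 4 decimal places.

1.2403

Split A = D + L + U, D = diag(-2.5, -4.1, 3.4).
T_J = -D⁻¹(L+U): T[1,0] = -(2.8)/(-4.1) = +0.6829; T[1,1] = 0.
  T[0,:] = [+0.0000 +1.0000 +0.2400]
  T[1,:] = [+0.6829 +0.0000 -0.5610]
  T[2,:] = [+0.7941 -0.4412 +0.0000]
|eigenvalues of T|: 1.2403, 0.6461, 0.6461.
ρ = 1.2403; 1.2403 > 1, so it fails to converge.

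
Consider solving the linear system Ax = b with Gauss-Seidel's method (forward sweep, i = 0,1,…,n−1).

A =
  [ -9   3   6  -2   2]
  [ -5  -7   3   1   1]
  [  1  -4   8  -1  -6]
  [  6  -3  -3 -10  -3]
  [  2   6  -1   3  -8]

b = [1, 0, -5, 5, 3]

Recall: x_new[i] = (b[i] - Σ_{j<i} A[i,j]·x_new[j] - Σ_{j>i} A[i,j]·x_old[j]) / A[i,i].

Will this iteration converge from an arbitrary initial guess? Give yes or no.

yes

Let D = diag(-9, -7, 8, -10, -8); L, U the strict triangles.
T_GS = -(D+L)⁻¹U: row 0 first, T[0,4] = -(2)/(-9) = +0.2222; later rows by forward substitution.
  T[0,:] = [+0.0000 +0.3333 +0.6667 -0.2222 +0.2222]
  T[1,:] = [+0.0000 -0.2381 -0.0476 +0.3016 -0.0159]
  T[2,:] = [+0.0000 -0.1607 -0.1071 +0.3036 +0.7143]
  T[3,:] = [+0.0000 +0.3196 +0.4464 -0.3149 -0.3762]
  T[4,:] = [+0.0000 +0.0447 +0.3118 +0.0146 -0.1867]
eigenvalue magnitudes: 0.9261, 0.3904, 0.3227, 0.0115, 0.0000.
ρ = 0.9261; 0.9261 < 1 ⇒ converges.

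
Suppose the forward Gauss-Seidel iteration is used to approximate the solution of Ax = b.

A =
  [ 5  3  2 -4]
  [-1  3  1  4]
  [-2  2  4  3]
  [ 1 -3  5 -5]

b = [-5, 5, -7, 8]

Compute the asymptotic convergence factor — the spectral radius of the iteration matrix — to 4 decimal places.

Write A = D+L+U with D = diag(5, 3, 4, -5).
T_GS = -(D+L)⁻¹U: row 0 first, T[0,3] = -(-4)/(5) = +0.8000; later rows by forward substitution.
  T[0,:] = [+0.0000, -0.6000, -0.4000, +0.8000]
  T[1,:] = [+0.0000, -0.2000, -0.4667, -1.0667]
  T[2,:] = [+0.0000, -0.2000, +0.0333, +0.1833]
  T[3,:] = [+0.0000, -0.2000, +0.2333, +0.9833]
|roots of det(T-λI)|: 1.2221, 0.4589, 0.0535, 0.0000.
ρ(T) = max|λ| = 1.2221; 1.2221 > 1: divergent.

1.2221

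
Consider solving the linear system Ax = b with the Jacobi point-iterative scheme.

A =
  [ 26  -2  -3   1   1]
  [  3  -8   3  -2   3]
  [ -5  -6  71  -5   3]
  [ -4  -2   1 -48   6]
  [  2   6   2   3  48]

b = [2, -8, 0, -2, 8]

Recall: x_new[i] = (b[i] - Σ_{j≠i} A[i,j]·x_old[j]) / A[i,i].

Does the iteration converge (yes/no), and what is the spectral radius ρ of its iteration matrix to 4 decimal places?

yes, ρ = 0.2890

Write A = D+L+U with D = diag(26, -8, 71, -48, 48).
T_J = -D⁻¹(L+U): T[3,1] = -(-2)/(-48) = -0.0417; T[3,3] = 0.
  T[0,:] = [+0.0000, +0.0769, +0.1154, -0.0385, -0.0385]
  T[1,:] = [+0.3750, +0.0000, +0.3750, -0.2500, +0.3750]
  T[2,:] = [+0.0704, +0.0845, +0.0000, +0.0704, -0.0423]
  T[3,:] = [-0.0833, -0.0417, +0.0208, +0.0000, +0.1250]
  T[4,:] = [-0.0417, -0.1250, -0.0417, -0.0625, +0.0000]
|eigenvalues of T|: 0.2890, 0.1869, 0.1869, 0.1238, 0.0228.
spectral radius ρ = 0.2890; 0.2890 < 1: convergent.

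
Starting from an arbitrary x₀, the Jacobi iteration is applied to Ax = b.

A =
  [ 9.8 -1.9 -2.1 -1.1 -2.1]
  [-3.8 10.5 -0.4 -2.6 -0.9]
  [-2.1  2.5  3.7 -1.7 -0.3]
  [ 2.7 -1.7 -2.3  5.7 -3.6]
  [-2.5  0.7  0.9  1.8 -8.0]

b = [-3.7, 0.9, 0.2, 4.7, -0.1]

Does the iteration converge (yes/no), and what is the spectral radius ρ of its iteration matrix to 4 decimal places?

yes, ρ = 0.7379

Let D = diag(9.8, 10.5, 3.7, 5.7, -8); L, U the strict triangles.
Jacobi T = -D⁻¹(L+U): T[4,2] = -(0.9)/(-8) = +0.1125; T[4,4] = 0.
  T[0,:] = [+0.0000 +0.1939 +0.2143 +0.1122 +0.2143]
  T[1,:] = [+0.3619 +0.0000 +0.0381 +0.2476 +0.0857]
  T[2,:] = [+0.5676 -0.6757 +0.0000 +0.4595 +0.0811]
  T[3,:] = [-0.4737 +0.2982 +0.4035 +0.0000 +0.6316]
  T[4,:] = [-0.3125 +0.0875 +0.1125 +0.2250 +0.0000]
eigenvalue magnitudes: 0.7379, 0.4996, 0.4996, 0.2640, 0.1068.
ρ = 0.7379; 0.7379 < 1 ⇒ converges.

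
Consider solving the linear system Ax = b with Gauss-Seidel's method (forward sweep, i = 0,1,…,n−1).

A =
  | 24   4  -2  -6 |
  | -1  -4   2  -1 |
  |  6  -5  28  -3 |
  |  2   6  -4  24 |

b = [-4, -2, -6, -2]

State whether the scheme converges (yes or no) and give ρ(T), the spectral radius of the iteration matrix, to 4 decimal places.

yes, ρ = 0.2204

A = D + L + U where D = diag(24, -4, 28, 24).
Gauss-Seidel: T = -(D+L)⁻¹U, row 0 first, T[0,2] = -(-2)/(24) = +0.0833; later rows by forward substitution.
  T[0,:] = [+0.0000  -0.1667  +0.0833  +0.2500]
  T[1,:] = [+0.0000  +0.0417  +0.4792  -0.3125]
  T[2,:] = [+0.0000  +0.0432  +0.0677  -0.0022]
  T[3,:] = [+0.0000  +0.0107  -0.1155  +0.0569]
|eigenvalues of T|: 0.2204, 0.0581, 0.0581, 0.0000.
ρ(T) = max|λ| = 0.2204; 0.2204 < 1: convergent.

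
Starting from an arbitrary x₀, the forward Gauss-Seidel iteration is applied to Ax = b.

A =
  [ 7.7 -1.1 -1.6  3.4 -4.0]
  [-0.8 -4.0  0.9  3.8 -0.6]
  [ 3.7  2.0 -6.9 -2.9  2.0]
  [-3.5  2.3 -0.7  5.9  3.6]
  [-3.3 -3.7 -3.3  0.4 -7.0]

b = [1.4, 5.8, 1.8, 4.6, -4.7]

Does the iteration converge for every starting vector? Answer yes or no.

yes

Write A = D+L+U with D = diag(7.7, -4, -6.9, 5.9, -7).
T_GS = -(D+L)⁻¹U: row 0 first, T[0,2] = -(-1.6)/(7.7) = +0.2078; later rows by forward substitution.
  T[0,:] = [+0.0000  +0.1429  +0.2078  -0.4416  +0.5195]
  T[1,:] = [+0.0000  -0.0286  +0.1834  +1.0383  -0.2539]
  T[2,:] = [+0.0000  +0.0683  +0.1646  -0.3561  +0.4948]
  T[3,:] = [+0.0000  +0.1040  +0.0713  -0.7090  -0.1443]
  T[4,:] = [+0.0000  -0.0785  -0.2684  -0.2133  -0.3522]
moduli |λ_i(T)| = 0.8668, 0.2053, 0.2053, 0.1064, 0.0000.
spectral radius ρ = 0.8668; 0.8668 < 1 ⇒ converges.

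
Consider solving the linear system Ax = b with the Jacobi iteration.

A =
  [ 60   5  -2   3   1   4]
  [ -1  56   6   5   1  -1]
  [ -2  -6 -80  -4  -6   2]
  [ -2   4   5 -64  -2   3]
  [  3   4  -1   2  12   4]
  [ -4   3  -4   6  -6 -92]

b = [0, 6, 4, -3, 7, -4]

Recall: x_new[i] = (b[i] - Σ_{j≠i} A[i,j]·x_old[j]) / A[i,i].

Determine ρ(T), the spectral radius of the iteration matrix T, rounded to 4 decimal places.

0.2077

Write A = D+L+U with D = diag(60, 56, -80, -64, 12, -92).
T_J = -D⁻¹(L+U): T[1,0] = -(-1)/(56) = +0.0179; T[1,1] = 0.
  T[0,:] = [+0.0000 -0.0833 +0.0333 -0.0500 -0.0167 -0.0667]
  T[1,:] = [+0.0179 +0.0000 -0.1071 -0.0893 -0.0179 +0.0179]
  T[2,:] = [-0.0250 -0.0750 +0.0000 -0.0500 -0.0750 +0.0250]
  T[3,:] = [-0.0312 +0.0625 +0.0781 +0.0000 -0.0312 +0.0469]
  T[4,:] = [-0.2500 -0.3333 +0.0833 -0.1667 +0.0000 -0.3333]
  T[5,:] = [-0.0435 +0.0326 -0.0435 +0.0652 -0.0652 +0.0000]
|λ(T)| sorted: 0.2077, 0.1575, 0.1575, 0.0991, 0.0991, 0.0612.
ρ(T) = max|λ| = 0.2077; 0.2077 < 1: convergent.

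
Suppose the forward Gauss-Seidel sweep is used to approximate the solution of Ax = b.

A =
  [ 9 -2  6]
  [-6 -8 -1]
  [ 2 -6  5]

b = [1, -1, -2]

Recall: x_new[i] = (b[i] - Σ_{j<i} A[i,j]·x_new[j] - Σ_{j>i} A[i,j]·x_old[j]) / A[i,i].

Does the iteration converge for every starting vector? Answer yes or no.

yes

Split A = D + L + U, D = diag(9, -8, 5).
T_GS = -(D+L)⁻¹U: row 0 first, T[0,1] = -(-2)/(9) = +0.2222; later rows by forward substitution.
  T[0,:] = [+0.0000 +0.2222 -0.6667]
  T[1,:] = [+0.0000 -0.1667 +0.3750]
  T[2,:] = [+0.0000 -0.2889 +0.7167]
|roots of det(T-λI)|: 0.5695, 0.0195, 0.0000.
ρ = 0.5695; 0.5695 < 1, so it converges for any x₀.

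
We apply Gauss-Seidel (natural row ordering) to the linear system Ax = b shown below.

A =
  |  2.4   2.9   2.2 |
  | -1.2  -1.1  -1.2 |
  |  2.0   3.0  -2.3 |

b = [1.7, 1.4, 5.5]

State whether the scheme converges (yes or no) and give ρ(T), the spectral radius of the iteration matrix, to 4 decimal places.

A = D + L + U where D = diag(2.4, -1.1, -2.3).
T_GS = -(D+L)⁻¹U: row 0 first, T[0,2] = -(2.2)/(2.4) = -0.9167; later rows by forward substitution.
  T[0,:] = [+0.0000, -1.2083, -0.9167]
  T[1,:] = [+0.0000, +1.3182, -0.0909]
  T[2,:] = [+0.0000, +0.6686, -0.9157]
|roots of det(T-λI)|: 1.2906, 0.8881, 0.0000.
spectral radius ρ = 1.2906; 1.2906 > 1 ⇒ diverges.

no, ρ = 1.2906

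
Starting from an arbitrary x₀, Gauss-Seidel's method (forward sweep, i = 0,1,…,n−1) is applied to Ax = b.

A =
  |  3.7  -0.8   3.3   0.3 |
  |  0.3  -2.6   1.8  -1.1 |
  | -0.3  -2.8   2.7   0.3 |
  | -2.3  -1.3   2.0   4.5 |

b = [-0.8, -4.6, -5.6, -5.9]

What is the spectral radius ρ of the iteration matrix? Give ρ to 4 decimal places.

Write A = D+L+U with D = diag(3.7, -2.6, 2.7, 4.5).
T_GS = -(D+L)⁻¹U: row 0 first, T[0,1] = -(-0.8)/(3.7) = +0.2162; later rows by forward substitution.
  T[0,:] = [+0.0000 +0.2162 -0.8919 -0.0811]
  T[1,:] = [+0.0000 +0.0249 +0.5894 -0.4324]
  T[2,:] = [+0.0000 +0.0499 +0.5121 -0.5686]
  T[3,:] = [+0.0000 +0.0955 -0.5132 +0.0863]
moduli |λ_i(T)| = 0.8668, 0.2786, 0.0352, 0.0000.
spectral radius ρ = 0.8668; 0.8668 < 1: convergent.

0.8668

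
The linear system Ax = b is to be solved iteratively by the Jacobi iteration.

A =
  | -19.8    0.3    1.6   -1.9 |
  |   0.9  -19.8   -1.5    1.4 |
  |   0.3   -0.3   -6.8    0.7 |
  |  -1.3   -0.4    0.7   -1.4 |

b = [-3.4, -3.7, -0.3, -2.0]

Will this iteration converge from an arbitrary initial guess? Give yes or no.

yes

Split A = D + L + U, D = diag(-19.8, -19.8, -6.8, -1.4).
Jacobi T = -D⁻¹(L+U): T[3,1] = -(-0.4)/(-1.4) = -0.2857; T[3,3] = 0.
  T[0,:] = [+0.0000 +0.0152 +0.0808 -0.0960]
  T[1,:] = [+0.0455 +0.0000 -0.0758 +0.0707]
  T[2,:] = [+0.0441 -0.0441 +0.0000 +0.1029]
  T[3,:] = [-0.9286 -0.2857 +0.5000 +0.0000]
|roots of det(T-λI)|: 0.3892, 0.3146, 0.0743, 0.0003.
ρ(T) = max|λ| = 0.3892; 0.3892 < 1: convergent.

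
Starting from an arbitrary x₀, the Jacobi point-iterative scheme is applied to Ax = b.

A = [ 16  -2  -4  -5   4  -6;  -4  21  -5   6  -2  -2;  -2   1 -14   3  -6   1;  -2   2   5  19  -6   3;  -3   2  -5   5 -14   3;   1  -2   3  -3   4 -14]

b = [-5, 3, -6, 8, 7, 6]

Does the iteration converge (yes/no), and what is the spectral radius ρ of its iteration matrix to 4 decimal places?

Let D = diag(16, 21, -14, 19, -14, -14); L, U the strict triangles.
T_J = -D⁻¹(L+U): T[5,4] = -(4)/(-14) = +0.2857; T[5,5] = 0.
  T[0,:] = [+0.0000 +0.1250 +0.2500 +0.3125 -0.2500 +0.3750]
  T[1,:] = [+0.1905 +0.0000 +0.2381 -0.2857 +0.0952 +0.0952]
  T[2,:] = [-0.1429 +0.0714 +0.0000 +0.2143 -0.4286 +0.0714]
  T[3,:] = [+0.1053 -0.1053 -0.2632 +0.0000 +0.3158 -0.1579]
  T[4,:] = [-0.2143 +0.1429 -0.3571 +0.3571 +0.0000 +0.2143]
  T[5,:] = [+0.0714 -0.1429 +0.2143 -0.2143 +0.2857 +0.0000]
|eigenvalues of T|: 0.8389, 0.4887, 0.2296, 0.2296, 0.1844, 0.0777.
ρ(T) = max|λ| = 0.8389; 0.8389 < 1 ⇒ converges.

yes, ρ = 0.8389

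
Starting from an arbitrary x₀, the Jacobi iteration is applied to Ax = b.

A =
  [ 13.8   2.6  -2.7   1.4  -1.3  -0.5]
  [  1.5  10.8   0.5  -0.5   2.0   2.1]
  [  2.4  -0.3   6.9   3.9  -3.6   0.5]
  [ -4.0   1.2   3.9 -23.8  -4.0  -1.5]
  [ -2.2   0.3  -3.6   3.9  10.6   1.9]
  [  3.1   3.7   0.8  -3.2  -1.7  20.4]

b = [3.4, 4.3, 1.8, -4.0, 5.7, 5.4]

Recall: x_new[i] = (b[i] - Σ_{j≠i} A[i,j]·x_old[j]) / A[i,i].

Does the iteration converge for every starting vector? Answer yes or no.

yes

Let D = diag(13.8, 10.8, 6.9, -23.8, 10.6, 20.4); L, U the strict triangles.
T_J = -D⁻¹(L+U): T[5,1] = -(3.7)/(20.4) = -0.1814; T[5,5] = 0.
  T[0,:] = [+0.0000 -0.1884 +0.1957 -0.1014 +0.0942 +0.0362]
  T[1,:] = [-0.1389 +0.0000 -0.0463 +0.0463 -0.1852 -0.1944]
  T[2,:] = [-0.3478 +0.0435 +0.0000 -0.5652 +0.5217 -0.0725]
  T[3,:] = [-0.1681 +0.0504 +0.1639 +0.0000 -0.1681 -0.0630]
  T[4,:] = [+0.2075 -0.0283 +0.3396 -0.3679 +0.0000 -0.1792]
  T[5,:] = [-0.1520 -0.1814 -0.0392 +0.1569 +0.0833 +0.0000]
|roots of det(T-λI)|: 0.5573, 0.2485, 0.2456, 0.2456, 0.2340, 0.2340.
ρ(T) = max|λ| = 0.5573; 0.5573 < 1, so it converges for any x₀.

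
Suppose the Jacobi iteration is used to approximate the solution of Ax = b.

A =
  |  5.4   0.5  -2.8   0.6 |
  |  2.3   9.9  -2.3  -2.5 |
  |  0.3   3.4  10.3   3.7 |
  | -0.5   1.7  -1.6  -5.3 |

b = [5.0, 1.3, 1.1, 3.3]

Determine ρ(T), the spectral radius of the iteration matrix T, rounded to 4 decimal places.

0.5574

Split A = D + L + U, D = diag(5.4, 9.9, 10.3, -5.3).
Jacobi T = -D⁻¹(L+U): T[1,0] = -(2.3)/(9.9) = -0.2323; T[1,1] = 0.
  T[0,:] = [+0.0000 -0.0926 +0.5185 -0.1111]
  T[1,:] = [-0.2323 +0.0000 +0.2323 +0.2525]
  T[2,:] = [-0.0291 -0.3301 +0.0000 -0.3592]
  T[3,:] = [-0.0943 +0.3208 -0.3019 +0.0000]
|λ(T)| sorted: 0.5574, 0.3304, 0.3256, 0.3256.
ρ(T) = max|λ| = 0.5574; 0.5574 < 1: convergent.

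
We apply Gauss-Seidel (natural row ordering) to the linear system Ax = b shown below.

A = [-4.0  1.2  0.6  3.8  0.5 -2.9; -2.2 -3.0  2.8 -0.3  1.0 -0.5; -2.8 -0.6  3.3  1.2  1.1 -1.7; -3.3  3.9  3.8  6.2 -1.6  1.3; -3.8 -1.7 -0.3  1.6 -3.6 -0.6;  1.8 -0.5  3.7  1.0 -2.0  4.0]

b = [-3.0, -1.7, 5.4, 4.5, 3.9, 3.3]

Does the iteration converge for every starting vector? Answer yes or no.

Write A = D+L+U with D = diag(-4, -3, 3.3, 6.2, -3.6, 4).
GS T = -(D+L)⁻¹U: row 0 first, T[0,1] = -(1.2)/(-4) = +0.3000; later rows by forward substitution.
  T[0,:] = [+0.0000 +0.3000 +0.1500 +0.9500 +0.1250 -0.7250]
  T[1,:] = [+0.0000 -0.2200 +0.8233 -0.7967 +0.2417 +0.3650]
  T[2,:] = [+0.0000 +0.2145 +0.2770 +0.2976 -0.1833 -0.0336]
  T[3,:] = [+0.0000 +0.1666 -0.6078 +0.8244 +0.2849 -0.8045]
  T[4,:] = [+0.0000 -0.1566 -0.8404 -0.2850 -0.1041 +0.0715]
  T[5,:] = [+0.0000 -0.4809 -0.4890 -1.1509 +0.0202 +0.6399]
moduli |λ_i(T)| = 1.4422, 0.4966, 0.4916, 0.0748, 0.0748, 0.0000.
ρ = 1.4422; 1.4422 > 1 ⇒ diverges.

no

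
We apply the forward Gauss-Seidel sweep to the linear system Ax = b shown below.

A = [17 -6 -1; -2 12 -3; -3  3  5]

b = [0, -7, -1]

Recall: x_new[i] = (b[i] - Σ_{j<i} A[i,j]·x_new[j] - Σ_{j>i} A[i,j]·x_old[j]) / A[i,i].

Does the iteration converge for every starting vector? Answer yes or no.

Write A = D+L+U with D = diag(17, 12, 5).
GS T = -(D+L)⁻¹U: row 0 first, T[0,2] = -(-1)/(17) = +0.0588; later rows by forward substitution.
  T[0,:] = [+0.0000 +0.3529 +0.0588]
  T[1,:] = [+0.0000 +0.0588 +0.2598]
  T[2,:] = [+0.0000 +0.1765 -0.1206]
|roots of det(T-λI)|: 0.2630, 0.2013, 0.0000.
ρ(T) = max|λ| = 0.2630; 0.2630 < 1, so it converges for any x₀.

yes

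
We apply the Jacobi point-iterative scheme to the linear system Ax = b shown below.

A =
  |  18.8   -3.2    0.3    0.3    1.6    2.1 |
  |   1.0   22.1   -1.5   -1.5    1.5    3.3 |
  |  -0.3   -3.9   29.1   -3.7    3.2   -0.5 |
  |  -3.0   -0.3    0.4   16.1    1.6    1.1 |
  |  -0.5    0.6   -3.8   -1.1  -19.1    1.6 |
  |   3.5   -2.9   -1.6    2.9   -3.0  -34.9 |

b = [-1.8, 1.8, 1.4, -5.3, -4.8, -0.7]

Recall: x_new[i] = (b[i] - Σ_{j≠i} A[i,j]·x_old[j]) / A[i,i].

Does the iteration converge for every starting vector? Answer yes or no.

A = D + L + U where D = diag(18.8, 22.1, 29.1, 16.1, -19.1, -34.9).
Jacobi T = -D⁻¹(L+U): T[3,1] = -(-0.3)/(16.1) = +0.0186; T[3,3] = 0.
  T[0,:] = [+0.0000  +0.1702  -0.0160  -0.0160  -0.0851  -0.1117]
  T[1,:] = [-0.0452  +0.0000  +0.0679  +0.0679  -0.0679  -0.1493]
  T[2,:] = [+0.0103  +0.1340  +0.0000  +0.1271  -0.1100  +0.0172]
  T[3,:] = [+0.1863  +0.0186  -0.0248  +0.0000  -0.0994  -0.0683]
  T[4,:] = [-0.0262  +0.0314  -0.1990  -0.0576  +0.0000  +0.0838]
  T[5,:] = [+0.1003  -0.0831  -0.0458  +0.0831  -0.0860  +0.0000]
eigenvalue magnitudes: 0.2273, 0.1673, 0.1673, 0.1596, 0.1596, 0.0061.
ρ(T) = max|λ| = 0.2273; 0.2273 < 1 ⇒ converges.

yes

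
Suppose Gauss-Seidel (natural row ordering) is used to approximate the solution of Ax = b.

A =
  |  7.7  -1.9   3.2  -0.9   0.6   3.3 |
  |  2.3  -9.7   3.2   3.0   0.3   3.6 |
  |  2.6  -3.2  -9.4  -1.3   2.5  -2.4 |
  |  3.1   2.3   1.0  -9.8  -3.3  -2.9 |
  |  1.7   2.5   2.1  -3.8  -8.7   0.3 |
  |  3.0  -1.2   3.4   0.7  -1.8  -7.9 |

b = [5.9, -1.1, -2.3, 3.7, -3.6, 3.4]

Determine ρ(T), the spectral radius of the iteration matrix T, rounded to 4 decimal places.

Split A = D + L + U, D = diag(7.7, -9.7, -9.4, -9.8, -8.7, -7.9).
T_GS = -(D+L)⁻¹U: row 0 first, T[0,2] = -(3.2)/(7.7) = -0.4156; later rows by forward substitution.
  T[0,:] = [+0.0000 +0.2468 -0.4156 +0.1169 -0.0779 -0.4286]
  T[1,:] = [+0.0000 +0.0585 +0.2314 +0.3370 +0.0125 +0.2695]
  T[2,:] = [+0.0000 +0.0483 -0.1937 -0.2207 +0.2402 -0.4656]
  T[3,:] = [+0.0000 +0.0967 -0.0969 +0.0935 -0.3340 -0.4157]
  T[4,:] = [+0.0000 +0.0345 -0.0191 +0.0255 +0.1922 +0.0974]
  T[5,:] = [+0.0000 +0.1063 -0.2806 -0.0993 -0.0015 -0.4631]
|eigenvalues of T|: 0.8679, 0.2782, 0.2782, 0.1212, 0.0061, 0.0000.
ρ(T) = max|λ| = 0.8679; 0.8679 < 1 ⇒ converges.

0.8679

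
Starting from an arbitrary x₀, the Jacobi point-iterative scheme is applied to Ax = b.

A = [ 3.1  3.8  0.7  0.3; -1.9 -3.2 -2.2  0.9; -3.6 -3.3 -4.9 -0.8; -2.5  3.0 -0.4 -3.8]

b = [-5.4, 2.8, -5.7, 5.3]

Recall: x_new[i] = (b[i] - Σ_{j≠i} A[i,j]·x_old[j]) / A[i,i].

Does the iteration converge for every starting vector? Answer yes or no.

no

Let D = diag(3.1, -3.2, -4.9, -3.8); L, U the strict triangles.
Jacobi T = -D⁻¹(L+U): T[2,1] = -(-3.3)/(-4.9) = -0.6735; T[2,2] = 0.
  T[0,:] = [+0.0000  -1.2258  -0.2258  -0.0968]
  T[1,:] = [-0.5938  +0.0000  -0.6875  +0.2812]
  T[2,:] = [-0.7347  -0.6735  +0.0000  -0.1633]
  T[3,:] = [-0.6579  +0.7895  -0.1053  +0.0000]
moduli |λ_i(T)| = 1.3683, 1.1242, 0.3988, 0.1547.
ρ(T) = max|λ| = 1.3683; 1.3683 > 1: divergent.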